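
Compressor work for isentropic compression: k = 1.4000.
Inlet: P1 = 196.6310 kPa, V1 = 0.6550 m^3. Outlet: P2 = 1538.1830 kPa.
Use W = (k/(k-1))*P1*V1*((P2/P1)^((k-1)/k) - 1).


(k-1)/k = 0.2857
(P2/P1)^exp = 1.7999
W = 3.5000 * 196.6310 * 0.6550 * (1.7999 - 1) = 360.5691 kJ

360.5691 kJ


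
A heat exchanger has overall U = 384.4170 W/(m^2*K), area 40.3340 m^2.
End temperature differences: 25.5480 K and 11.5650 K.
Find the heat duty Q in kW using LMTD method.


LMTD = 17.6425 K
Q = 384.4170 * 40.3340 * 17.6425 = 273547.9484 W = 273.5479 kW

273.5479 kW


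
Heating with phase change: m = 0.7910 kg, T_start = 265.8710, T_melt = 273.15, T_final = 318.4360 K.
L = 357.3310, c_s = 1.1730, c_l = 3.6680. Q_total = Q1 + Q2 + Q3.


Q1 (sensible, solid) = 0.7910 * 1.1730 * 7.2790 = 6.7538 kJ
Q2 (latent) = 0.7910 * 357.3310 = 282.6488 kJ
Q3 (sensible, liquid) = 0.7910 * 3.6680 * 45.2860 = 131.3923 kJ
Q_total = 420.7948 kJ

420.7948 kJ


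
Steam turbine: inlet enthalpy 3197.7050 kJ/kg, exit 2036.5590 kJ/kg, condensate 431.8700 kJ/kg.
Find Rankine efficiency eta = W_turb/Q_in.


W = 1161.1460 kJ/kg
Q_in = 2765.8350 kJ/kg
eta = 0.4198 = 41.9818%

eta = 41.9818%


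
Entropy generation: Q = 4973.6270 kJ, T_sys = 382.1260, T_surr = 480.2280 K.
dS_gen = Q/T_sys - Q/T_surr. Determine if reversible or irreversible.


dS_sys = 4973.6270/382.1260 = 13.0157 kJ/K
dS_surr = -4973.6270/480.2280 = -10.3568 kJ/K
dS_gen = 13.0157 - 10.3568 = 2.6589 kJ/K (irreversible)

dS_gen = 2.6589 kJ/K, irreversible


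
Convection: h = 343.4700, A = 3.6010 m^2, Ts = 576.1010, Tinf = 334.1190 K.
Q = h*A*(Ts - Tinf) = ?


dT = 241.9820 K
Q = 343.4700 * 3.6010 * 241.9820 = 299291.9207 W

299291.9207 W


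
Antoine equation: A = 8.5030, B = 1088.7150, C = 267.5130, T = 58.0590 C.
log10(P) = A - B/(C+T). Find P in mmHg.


C+T = 325.5720
B/(C+T) = 3.3440
log10(P) = 8.5030 - 3.3440 = 5.1590
P = 10^5.1590 = 144209.2587 mmHg

144209.2587 mmHg


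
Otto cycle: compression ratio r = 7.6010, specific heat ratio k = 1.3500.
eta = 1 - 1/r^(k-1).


r^(k-1) = 2.0338
eta = 1 - 1/2.0338 = 0.5083 = 50.8306%

50.8306%


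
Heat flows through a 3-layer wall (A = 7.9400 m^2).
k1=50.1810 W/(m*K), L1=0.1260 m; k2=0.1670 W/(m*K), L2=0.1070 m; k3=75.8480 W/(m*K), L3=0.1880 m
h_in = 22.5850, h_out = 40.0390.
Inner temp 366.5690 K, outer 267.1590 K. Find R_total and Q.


R_conv_in = 1/(22.5850*7.9400) = 0.0056
R_1 = 0.1260/(50.1810*7.9400) = 0.0003
R_2 = 0.1070/(0.1670*7.9400) = 0.0807
R_3 = 0.1880/(75.8480*7.9400) = 0.0003
R_conv_out = 1/(40.0390*7.9400) = 0.0031
R_total = 0.0900 K/W
Q = 99.4100 / 0.0900 = 1103.9979 W

R_total = 0.0900 K/W, Q = 1103.9979 W


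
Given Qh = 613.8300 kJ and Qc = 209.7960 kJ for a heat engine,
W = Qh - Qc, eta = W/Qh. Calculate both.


W = 613.8300 - 209.7960 = 404.0340 kJ
eta = 404.0340 / 613.8300 = 0.6582 = 65.8218%

W = 404.0340 kJ, eta = 65.8218%


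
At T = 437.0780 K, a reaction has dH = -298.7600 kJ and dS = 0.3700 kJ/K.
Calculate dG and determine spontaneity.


T*dS = 437.0780 * 0.3700 = 161.7189 kJ
dG = -298.7600 - 161.7189 = -460.4789 kJ (spontaneous)

dG = -460.4789 kJ, spontaneous


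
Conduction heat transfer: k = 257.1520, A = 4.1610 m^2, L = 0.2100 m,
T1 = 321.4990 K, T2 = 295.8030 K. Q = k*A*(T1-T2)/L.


dT = 25.6960 K
Q = 257.1520 * 4.1610 * 25.6960 / 0.2100 = 130928.3971 W

130928.3971 W


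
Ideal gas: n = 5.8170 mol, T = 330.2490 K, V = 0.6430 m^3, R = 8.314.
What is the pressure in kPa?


P = nRT/V = 5.8170 * 8.314 * 330.2490 / 0.6430
= 15971.6798 / 0.6430 = 24839.3154 Pa = 24.8393 kPa

24.8393 kPa


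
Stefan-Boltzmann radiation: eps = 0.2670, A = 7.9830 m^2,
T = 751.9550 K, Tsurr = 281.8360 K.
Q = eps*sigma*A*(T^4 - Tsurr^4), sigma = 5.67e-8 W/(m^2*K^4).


T^4 = 3.1972e+11
Tsurr^4 = 6.3094e+09
Q = 0.2670 * 5.67e-8 * 7.9830 * 3.1341e+11 = 37876.6646 W

37876.6646 W


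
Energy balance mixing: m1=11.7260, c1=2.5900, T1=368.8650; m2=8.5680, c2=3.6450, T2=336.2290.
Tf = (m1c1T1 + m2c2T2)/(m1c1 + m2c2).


num = 21703.1082
den = 61.6007
Tf = 352.3192 K

352.3192 K


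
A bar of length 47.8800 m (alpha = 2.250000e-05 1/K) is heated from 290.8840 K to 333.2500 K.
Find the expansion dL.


dT = 42.3660 K
dL = 2.250000e-05 * 47.8800 * 42.3660 = 0.045641 m
L_final = 47.925641 m

dL = 0.045641 m


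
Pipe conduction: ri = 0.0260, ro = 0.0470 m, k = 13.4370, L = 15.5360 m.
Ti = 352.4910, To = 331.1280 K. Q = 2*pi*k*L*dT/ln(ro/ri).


dT = 21.3630 K
ln(ro/ri) = 0.5921
Q = 2*pi*13.4370*15.5360*21.3630 / 0.5921 = 47328.6888 W

47328.6888 W


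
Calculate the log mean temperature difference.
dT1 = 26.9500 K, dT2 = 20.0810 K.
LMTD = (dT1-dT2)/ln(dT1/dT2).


dT1/dT2 = 1.3421
ln(dT1/dT2) = 0.2942
LMTD = 6.8690 / 0.2942 = 23.3473 K

23.3473 K


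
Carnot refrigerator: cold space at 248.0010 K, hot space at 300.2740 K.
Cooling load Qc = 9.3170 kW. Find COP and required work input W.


COP = 248.0010 / 52.2730 = 4.7443
W = 9.3170 / 4.7443 = 1.9638 kW

COP = 4.7443, W = 1.9638 kW


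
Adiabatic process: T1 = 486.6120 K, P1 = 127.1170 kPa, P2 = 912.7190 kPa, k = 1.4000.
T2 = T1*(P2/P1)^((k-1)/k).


(k-1)/k = 0.2857
(P2/P1)^exp = 1.7563
T2 = 486.6120 * 1.7563 = 854.6580 K

854.6580 K


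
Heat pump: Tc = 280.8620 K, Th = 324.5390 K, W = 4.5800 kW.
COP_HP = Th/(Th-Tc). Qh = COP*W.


COP = 324.5390 / 43.6770 = 7.4304
Qh = 7.4304 * 4.5800 = 34.0314 kW

COP = 7.4304, Qh = 34.0314 kW


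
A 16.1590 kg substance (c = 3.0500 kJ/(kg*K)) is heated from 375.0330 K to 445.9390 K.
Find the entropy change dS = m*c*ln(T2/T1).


T2/T1 = 1.1891
ln(T2/T1) = 0.1732
dS = 16.1590 * 3.0500 * 0.1732 = 8.5346 kJ/K

8.5346 kJ/K


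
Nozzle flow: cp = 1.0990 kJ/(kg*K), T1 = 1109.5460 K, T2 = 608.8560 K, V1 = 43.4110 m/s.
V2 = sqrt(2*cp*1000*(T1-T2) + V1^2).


dT = 500.6900 K
2*cp*1000*dT = 1100516.6200
V1^2 = 1884.5149
V2 = sqrt(1102401.1349) = 1049.9529 m/s

1049.9529 m/s


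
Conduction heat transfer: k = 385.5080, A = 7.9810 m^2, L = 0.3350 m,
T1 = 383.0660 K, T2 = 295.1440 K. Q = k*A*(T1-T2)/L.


dT = 87.9220 K
Q = 385.5080 * 7.9810 * 87.9220 / 0.3350 = 807501.7223 W

807501.7223 W


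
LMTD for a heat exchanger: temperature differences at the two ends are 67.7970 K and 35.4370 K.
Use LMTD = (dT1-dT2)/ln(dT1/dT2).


dT1/dT2 = 1.9132
ln(dT1/dT2) = 0.6488
LMTD = 32.3600 / 0.6488 = 49.8797 K

49.8797 K


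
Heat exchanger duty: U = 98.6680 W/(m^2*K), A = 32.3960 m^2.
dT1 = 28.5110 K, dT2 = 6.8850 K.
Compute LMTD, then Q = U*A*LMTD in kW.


LMTD = 15.2195 K
Q = 98.6680 * 32.3960 * 15.2195 = 48648.1907 W = 48.6482 kW

48.6482 kW


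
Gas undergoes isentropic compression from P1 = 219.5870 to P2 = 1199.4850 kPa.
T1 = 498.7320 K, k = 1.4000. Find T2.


(k-1)/k = 0.2857
(P2/P1)^exp = 1.6244
T2 = 498.7320 * 1.6244 = 810.1204 K

810.1204 K


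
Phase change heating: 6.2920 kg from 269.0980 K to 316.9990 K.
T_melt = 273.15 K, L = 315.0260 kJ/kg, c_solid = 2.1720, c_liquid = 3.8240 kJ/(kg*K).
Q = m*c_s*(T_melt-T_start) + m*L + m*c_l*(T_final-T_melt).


Q1 (sensible, solid) = 6.2920 * 2.1720 * 4.0520 = 55.3755 kJ
Q2 (latent) = 6.2920 * 315.0260 = 1982.1436 kJ
Q3 (sensible, liquid) = 6.2920 * 3.8240 * 43.8490 = 1055.0336 kJ
Q_total = 3092.5527 kJ

3092.5527 kJ


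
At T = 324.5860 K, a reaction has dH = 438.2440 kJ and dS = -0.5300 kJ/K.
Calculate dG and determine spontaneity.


T*dS = 324.5860 * -0.5300 = -172.0306 kJ
dG = 438.2440 + 172.0306 = 610.2746 kJ (non-spontaneous)

dG = 610.2746 kJ, non-spontaneous


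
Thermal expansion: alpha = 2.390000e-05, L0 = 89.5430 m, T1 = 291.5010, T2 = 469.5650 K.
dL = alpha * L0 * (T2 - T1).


dT = 178.0640 K
dL = 2.390000e-05 * 89.5430 * 178.0640 = 0.381071 m
L_final = 89.924071 m

dL = 0.381071 m


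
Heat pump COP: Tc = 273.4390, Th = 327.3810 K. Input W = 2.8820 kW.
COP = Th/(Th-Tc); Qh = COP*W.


COP = 327.3810 / 53.9420 = 6.0691
Qh = 6.0691 * 2.8820 = 17.4912 kW

COP = 6.0691, Qh = 17.4912 kW


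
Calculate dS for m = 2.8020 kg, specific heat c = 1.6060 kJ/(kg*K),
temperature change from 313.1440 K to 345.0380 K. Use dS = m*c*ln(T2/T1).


T2/T1 = 1.1019
ln(T2/T1) = 0.0970
dS = 2.8020 * 1.6060 * 0.0970 = 0.4365 kJ/K

0.4365 kJ/K


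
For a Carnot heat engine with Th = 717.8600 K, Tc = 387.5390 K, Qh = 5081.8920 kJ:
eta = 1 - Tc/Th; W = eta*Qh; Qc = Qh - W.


eta = 1 - 387.5390/717.8600 = 0.4601
W = 0.4601 * 5081.8920 = 2338.4165 kJ
Qc = 5081.8920 - 2338.4165 = 2743.4755 kJ

eta = 46.0147%, W = 2338.4165 kJ, Qc = 2743.4755 kJ


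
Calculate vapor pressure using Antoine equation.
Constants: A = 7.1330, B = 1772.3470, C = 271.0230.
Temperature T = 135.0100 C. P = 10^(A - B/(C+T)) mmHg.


C+T = 406.0330
B/(C+T) = 4.3650
log10(P) = 7.1330 - 4.3650 = 2.7680
P = 10^2.7680 = 586.0951 mmHg

586.0951 mmHg


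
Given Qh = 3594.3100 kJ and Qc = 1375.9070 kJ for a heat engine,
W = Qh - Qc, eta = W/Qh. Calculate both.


W = 3594.3100 - 1375.9070 = 2218.4030 kJ
eta = 2218.4030 / 3594.3100 = 0.6172 = 61.7199%

W = 2218.4030 kJ, eta = 61.7199%


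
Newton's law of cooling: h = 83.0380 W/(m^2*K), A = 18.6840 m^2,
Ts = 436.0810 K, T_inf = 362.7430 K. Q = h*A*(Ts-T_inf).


dT = 73.3380 K
Q = 83.0380 * 18.6840 * 73.3380 = 113782.5863 W

113782.5863 W


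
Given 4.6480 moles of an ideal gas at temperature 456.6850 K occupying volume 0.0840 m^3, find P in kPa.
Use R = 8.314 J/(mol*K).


P = nRT/V = 4.6480 * 8.314 * 456.6850 / 0.0840
= 17647.8940 / 0.0840 = 210093.9763 Pa = 210.0940 kPa

210.0940 kPa


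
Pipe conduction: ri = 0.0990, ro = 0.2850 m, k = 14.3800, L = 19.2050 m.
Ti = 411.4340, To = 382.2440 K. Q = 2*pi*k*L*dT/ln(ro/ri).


dT = 29.1900 K
ln(ro/ri) = 1.0574
Q = 2*pi*14.3800*19.2050*29.1900 / 1.0574 = 47902.7506 W

47902.7506 W


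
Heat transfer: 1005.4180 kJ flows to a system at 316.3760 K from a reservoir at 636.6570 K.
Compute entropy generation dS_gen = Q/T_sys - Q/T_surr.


dS_sys = 1005.4180/316.3760 = 3.1779 kJ/K
dS_surr = -1005.4180/636.6570 = -1.5792 kJ/K
dS_gen = 3.1779 - 1.5792 = 1.5987 kJ/K (irreversible)

dS_gen = 1.5987 kJ/K, irreversible


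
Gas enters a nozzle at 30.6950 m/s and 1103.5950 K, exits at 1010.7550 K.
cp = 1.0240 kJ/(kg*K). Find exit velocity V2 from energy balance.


dT = 92.8400 K
2*cp*1000*dT = 190136.3200
V1^2 = 942.1830
V2 = sqrt(191078.5030) = 437.1253 m/s

437.1253 m/s


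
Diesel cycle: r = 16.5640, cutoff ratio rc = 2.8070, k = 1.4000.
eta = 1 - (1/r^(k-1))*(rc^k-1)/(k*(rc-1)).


r^(k-1) = 3.0737
rc^k = 4.2417
eta = 0.5831 = 58.3112%

58.3112%


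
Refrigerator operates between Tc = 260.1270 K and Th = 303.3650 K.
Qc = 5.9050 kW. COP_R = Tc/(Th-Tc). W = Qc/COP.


COP = 260.1270 / 43.2380 = 6.0162
W = 5.9050 / 6.0162 = 0.9815 kW

COP = 6.0162, W = 0.9815 kW


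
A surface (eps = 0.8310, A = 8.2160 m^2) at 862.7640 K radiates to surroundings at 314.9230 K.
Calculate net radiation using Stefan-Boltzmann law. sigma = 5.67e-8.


T^4 = 5.5407e+11
Tsurr^4 = 9.8360e+09
Q = 0.8310 * 5.67e-8 * 8.2160 * 5.4424e+11 = 210685.0349 W

210685.0349 W


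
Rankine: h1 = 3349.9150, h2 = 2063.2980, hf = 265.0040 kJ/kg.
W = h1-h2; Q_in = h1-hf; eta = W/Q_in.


W = 1286.6170 kJ/kg
Q_in = 3084.9110 kJ/kg
eta = 0.4171 = 41.7068%

eta = 41.7068%


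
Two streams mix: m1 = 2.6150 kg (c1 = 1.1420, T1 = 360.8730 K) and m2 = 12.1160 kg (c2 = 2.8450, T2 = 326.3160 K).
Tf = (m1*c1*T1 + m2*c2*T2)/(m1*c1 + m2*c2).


num = 12325.8049
den = 37.4564
Tf = 329.0712 K

329.0712 K


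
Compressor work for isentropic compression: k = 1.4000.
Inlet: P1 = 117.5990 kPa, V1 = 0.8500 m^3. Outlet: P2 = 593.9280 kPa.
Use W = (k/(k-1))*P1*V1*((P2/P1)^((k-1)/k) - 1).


(k-1)/k = 0.2857
(P2/P1)^exp = 1.5884
W = 3.5000 * 117.5990 * 0.8500 * (1.5884 - 1) = 205.8451 kJ

205.8451 kJ


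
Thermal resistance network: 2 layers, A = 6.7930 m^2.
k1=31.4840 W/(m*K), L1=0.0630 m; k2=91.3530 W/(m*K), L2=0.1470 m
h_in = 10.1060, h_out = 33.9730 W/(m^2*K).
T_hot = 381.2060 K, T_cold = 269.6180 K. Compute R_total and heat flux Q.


R_conv_in = 1/(10.1060*6.7930) = 0.0146
R_1 = 0.0630/(31.4840*6.7930) = 0.0003
R_2 = 0.1470/(91.3530*6.7930) = 0.0002
R_conv_out = 1/(33.9730*6.7930) = 0.0043
R_total = 0.0194 K/W
Q = 111.5880 / 0.0194 = 5742.7111 W

R_total = 0.0194 K/W, Q = 5742.7111 W


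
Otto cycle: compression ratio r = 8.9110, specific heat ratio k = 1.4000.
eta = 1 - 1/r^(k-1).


r^(k-1) = 2.3987
eta = 1 - 1/2.3987 = 0.5831 = 58.3102%

58.3102%


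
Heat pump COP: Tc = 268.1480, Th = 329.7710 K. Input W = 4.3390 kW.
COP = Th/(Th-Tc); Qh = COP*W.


COP = 329.7710 / 61.6230 = 5.3514
Qh = 5.3514 * 4.3390 = 23.2198 kW

COP = 5.3514, Qh = 23.2198 kW


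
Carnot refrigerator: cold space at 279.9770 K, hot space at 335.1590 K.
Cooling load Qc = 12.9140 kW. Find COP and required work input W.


COP = 279.9770 / 55.1820 = 5.0737
W = 12.9140 / 5.0737 = 2.5453 kW

COP = 5.0737, W = 2.5453 kW


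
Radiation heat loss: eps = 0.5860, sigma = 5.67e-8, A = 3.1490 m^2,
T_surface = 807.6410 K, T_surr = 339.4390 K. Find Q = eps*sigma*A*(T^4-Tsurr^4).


T^4 = 4.2547e+11
Tsurr^4 = 1.3275e+10
Q = 0.5860 * 5.67e-8 * 3.1490 * 4.1220e+11 = 43128.0962 W

43128.0962 W


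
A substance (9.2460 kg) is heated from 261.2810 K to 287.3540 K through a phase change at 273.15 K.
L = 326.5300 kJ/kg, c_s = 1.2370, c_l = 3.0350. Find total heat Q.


Q1 (sensible, solid) = 9.2460 * 1.2370 * 11.8690 = 135.7493 kJ
Q2 (latent) = 9.2460 * 326.5300 = 3019.0964 kJ
Q3 (sensible, liquid) = 9.2460 * 3.0350 * 14.2040 = 398.5871 kJ
Q_total = 3553.4328 kJ

3553.4328 kJ


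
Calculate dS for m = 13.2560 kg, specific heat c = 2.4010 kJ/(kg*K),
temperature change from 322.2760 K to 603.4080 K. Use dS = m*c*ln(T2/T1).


T2/T1 = 1.8723
ln(T2/T1) = 0.6272
dS = 13.2560 * 2.4010 * 0.6272 = 19.9618 kJ/K

19.9618 kJ/K


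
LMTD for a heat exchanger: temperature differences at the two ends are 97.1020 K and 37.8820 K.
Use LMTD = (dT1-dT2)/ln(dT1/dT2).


dT1/dT2 = 2.5633
ln(dT1/dT2) = 0.9413
LMTD = 59.2200 / 0.9413 = 62.9139 K

62.9139 K


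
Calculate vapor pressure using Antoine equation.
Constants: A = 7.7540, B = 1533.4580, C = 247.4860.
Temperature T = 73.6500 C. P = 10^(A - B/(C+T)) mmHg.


C+T = 321.1360
B/(C+T) = 4.7751
log10(P) = 7.7540 - 4.7751 = 2.9789
P = 10^2.9789 = 952.5666 mmHg

952.5666 mmHg


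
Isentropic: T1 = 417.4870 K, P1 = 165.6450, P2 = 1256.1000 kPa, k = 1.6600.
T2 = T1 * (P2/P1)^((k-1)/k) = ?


(k-1)/k = 0.3976
(P2/P1)^exp = 2.2378
T2 = 417.4870 * 2.2378 = 934.2459 K

934.2459 K


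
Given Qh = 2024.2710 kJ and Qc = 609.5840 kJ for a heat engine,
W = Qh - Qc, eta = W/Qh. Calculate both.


W = 2024.2710 - 609.5840 = 1414.6870 kJ
eta = 1414.6870 / 2024.2710 = 0.6989 = 69.8862%

W = 1414.6870 kJ, eta = 69.8862%


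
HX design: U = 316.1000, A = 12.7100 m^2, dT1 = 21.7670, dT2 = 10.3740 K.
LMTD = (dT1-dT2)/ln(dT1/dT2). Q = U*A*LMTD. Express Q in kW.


LMTD = 15.3733 K
Q = 316.1000 * 12.7100 * 15.3733 = 61764.0538 W = 61.7641 kW

61.7641 kW


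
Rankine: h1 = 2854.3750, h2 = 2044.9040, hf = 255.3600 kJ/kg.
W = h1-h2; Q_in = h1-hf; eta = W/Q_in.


W = 809.4710 kJ/kg
Q_in = 2599.0150 kJ/kg
eta = 0.3115 = 31.1453%

eta = 31.1453%


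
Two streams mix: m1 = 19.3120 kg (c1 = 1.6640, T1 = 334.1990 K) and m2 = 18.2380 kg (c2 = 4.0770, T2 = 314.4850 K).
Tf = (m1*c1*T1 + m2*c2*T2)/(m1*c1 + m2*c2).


num = 34123.4902
den = 106.4915
Tf = 320.4340 K

320.4340 K


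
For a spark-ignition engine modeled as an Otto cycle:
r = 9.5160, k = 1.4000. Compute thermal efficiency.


r^(k-1) = 2.4625
eta = 1 - 1/2.4625 = 0.5939 = 59.3914%

59.3914%


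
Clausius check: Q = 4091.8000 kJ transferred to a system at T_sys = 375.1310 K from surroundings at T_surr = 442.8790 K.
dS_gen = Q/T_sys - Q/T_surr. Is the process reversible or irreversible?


dS_sys = 4091.8000/375.1310 = 10.9077 kJ/K
dS_surr = -4091.8000/442.8790 = -9.2391 kJ/K
dS_gen = 10.9077 - 9.2391 = 1.6686 kJ/K (irreversible)

dS_gen = 1.6686 kJ/K, irreversible


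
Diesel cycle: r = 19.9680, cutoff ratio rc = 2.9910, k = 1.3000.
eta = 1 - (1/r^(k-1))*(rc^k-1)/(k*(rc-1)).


r^(k-1) = 2.4553
rc^k = 4.1549
eta = 0.5036 = 50.3554%

50.3554%


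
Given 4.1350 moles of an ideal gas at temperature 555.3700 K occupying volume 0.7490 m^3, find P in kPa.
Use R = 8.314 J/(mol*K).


P = nRT/V = 4.1350 * 8.314 * 555.3700 / 0.7490
= 19092.7265 / 0.7490 = 25490.9565 Pa = 25.4910 kPa

25.4910 kPa


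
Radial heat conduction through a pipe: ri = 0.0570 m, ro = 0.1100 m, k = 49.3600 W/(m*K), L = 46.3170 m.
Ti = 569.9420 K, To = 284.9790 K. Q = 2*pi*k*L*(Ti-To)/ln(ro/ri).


dT = 284.9630 K
ln(ro/ri) = 0.6574
Q = 2*pi*49.3600*46.3170*284.9630 / 0.6574 = 6226370.9822 W

6226370.9822 W


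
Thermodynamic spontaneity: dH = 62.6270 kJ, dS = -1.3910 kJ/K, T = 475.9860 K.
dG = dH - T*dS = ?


T*dS = 475.9860 * -1.3910 = -662.0965 kJ
dG = 62.6270 + 662.0965 = 724.7235 kJ (non-spontaneous)

dG = 724.7235 kJ, non-spontaneous


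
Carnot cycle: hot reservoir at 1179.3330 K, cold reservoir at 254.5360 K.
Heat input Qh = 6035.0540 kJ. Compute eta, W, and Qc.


eta = 1 - 254.5360/1179.3330 = 0.7842
W = 0.7842 * 6035.0540 = 4732.5054 kJ
Qc = 6035.0540 - 4732.5054 = 1302.5486 kJ

eta = 78.4170%, W = 4732.5054 kJ, Qc = 1302.5486 kJ


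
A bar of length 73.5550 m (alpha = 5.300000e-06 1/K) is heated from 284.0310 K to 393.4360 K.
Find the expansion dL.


dT = 109.4050 K
dL = 5.300000e-06 * 73.5550 * 109.4050 = 0.042651 m
L_final = 73.597651 m

dL = 0.042651 m


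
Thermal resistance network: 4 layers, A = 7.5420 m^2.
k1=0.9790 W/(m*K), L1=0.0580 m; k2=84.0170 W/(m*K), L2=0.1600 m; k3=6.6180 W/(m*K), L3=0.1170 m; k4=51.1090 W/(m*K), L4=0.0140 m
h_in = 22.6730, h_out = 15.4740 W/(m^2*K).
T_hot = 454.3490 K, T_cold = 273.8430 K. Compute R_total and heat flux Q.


R_conv_in = 1/(22.6730*7.5420) = 0.0058
R_1 = 0.0580/(0.9790*7.5420) = 0.0079
R_2 = 0.1600/(84.0170*7.5420) = 0.0003
R_3 = 0.1170/(6.6180*7.5420) = 0.0023
R_4 = 0.0140/(51.1090*7.5420) = 3.6320e-05
R_conv_out = 1/(15.4740*7.5420) = 0.0086
R_total = 0.0249 K/W
Q = 180.5060 / 0.0249 = 7247.8653 W

R_total = 0.0249 K/W, Q = 7247.8653 W


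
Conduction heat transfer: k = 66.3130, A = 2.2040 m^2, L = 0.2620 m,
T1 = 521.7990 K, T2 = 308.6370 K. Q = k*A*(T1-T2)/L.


dT = 213.1620 K
Q = 66.3130 * 2.2040 * 213.1620 / 0.2620 = 118910.1046 W

118910.1046 W


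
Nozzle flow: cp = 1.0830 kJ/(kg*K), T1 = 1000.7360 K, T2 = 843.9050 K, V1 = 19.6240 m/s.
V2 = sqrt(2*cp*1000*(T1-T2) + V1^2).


dT = 156.8310 K
2*cp*1000*dT = 339695.9460
V1^2 = 385.1014
V2 = sqrt(340081.0474) = 583.1647 m/s

583.1647 m/s


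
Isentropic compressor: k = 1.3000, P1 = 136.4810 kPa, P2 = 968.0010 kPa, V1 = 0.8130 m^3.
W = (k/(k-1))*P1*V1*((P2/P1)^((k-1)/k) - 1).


(k-1)/k = 0.2308
(P2/P1)^exp = 1.5716
W = 4.3333 * 136.4810 * 0.8130 * (1.5716 - 1) = 274.8334 kJ

274.8334 kJ


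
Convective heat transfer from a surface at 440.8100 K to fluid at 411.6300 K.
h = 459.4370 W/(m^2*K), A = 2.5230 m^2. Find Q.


dT = 29.1800 K
Q = 459.4370 * 2.5230 * 29.1800 = 33824.2757 W

33824.2757 W


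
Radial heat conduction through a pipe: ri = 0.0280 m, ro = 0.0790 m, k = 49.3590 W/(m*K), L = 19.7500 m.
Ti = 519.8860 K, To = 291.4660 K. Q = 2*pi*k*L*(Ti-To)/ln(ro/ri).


dT = 228.4200 K
ln(ro/ri) = 1.0372
Q = 2*pi*49.3590*19.7500*228.4200 / 1.0372 = 1348859.7392 W

1348859.7392 W


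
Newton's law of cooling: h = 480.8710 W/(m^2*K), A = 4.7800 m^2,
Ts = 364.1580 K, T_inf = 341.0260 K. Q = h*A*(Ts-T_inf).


dT = 23.1320 K
Q = 480.8710 * 4.7800 * 23.1320 = 53170.3681 W

53170.3681 W


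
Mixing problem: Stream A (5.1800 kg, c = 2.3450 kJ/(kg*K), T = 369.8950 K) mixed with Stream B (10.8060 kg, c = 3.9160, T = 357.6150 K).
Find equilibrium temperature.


num = 19626.0937
den = 54.4634
Tf = 360.3538 K

360.3538 K


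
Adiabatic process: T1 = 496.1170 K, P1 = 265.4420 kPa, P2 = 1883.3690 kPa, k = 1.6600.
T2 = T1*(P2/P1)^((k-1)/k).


(k-1)/k = 0.3976
(P2/P1)^exp = 2.1794
T2 = 496.1170 * 2.1794 = 1081.2345 K

1081.2345 K


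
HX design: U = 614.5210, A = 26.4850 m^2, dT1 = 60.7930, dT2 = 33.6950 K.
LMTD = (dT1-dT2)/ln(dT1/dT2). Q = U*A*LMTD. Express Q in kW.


LMTD = 45.9191 K
Q = 614.5210 * 26.4850 * 45.9191 = 747359.8956 W = 747.3599 kW

747.3599 kW


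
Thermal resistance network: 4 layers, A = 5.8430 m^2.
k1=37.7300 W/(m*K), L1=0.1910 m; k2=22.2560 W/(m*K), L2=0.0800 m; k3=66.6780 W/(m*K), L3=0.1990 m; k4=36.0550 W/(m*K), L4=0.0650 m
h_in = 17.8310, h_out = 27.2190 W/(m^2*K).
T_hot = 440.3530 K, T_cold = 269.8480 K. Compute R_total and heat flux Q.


R_conv_in = 1/(17.8310*5.8430) = 0.0096
R_1 = 0.1910/(37.7300*5.8430) = 0.0009
R_2 = 0.0800/(22.2560*5.8430) = 0.0006
R_3 = 0.1990/(66.6780*5.8430) = 0.0005
R_4 = 0.0650/(36.0550*5.8430) = 0.0003
R_conv_out = 1/(27.2190*5.8430) = 0.0063
R_total = 0.0182 K/W
Q = 170.5050 / 0.0182 = 9375.2248 W

R_total = 0.0182 K/W, Q = 9375.2248 W


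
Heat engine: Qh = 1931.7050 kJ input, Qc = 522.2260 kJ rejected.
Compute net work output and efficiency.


W = 1931.7050 - 522.2260 = 1409.4790 kJ
eta = 1409.4790 / 1931.7050 = 0.7297 = 72.9655%

W = 1409.4790 kJ, eta = 72.9655%


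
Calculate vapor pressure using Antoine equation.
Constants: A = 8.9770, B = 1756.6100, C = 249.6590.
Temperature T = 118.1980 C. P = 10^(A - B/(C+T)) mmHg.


C+T = 367.8570
B/(C+T) = 4.7753
log10(P) = 8.9770 - 4.7753 = 4.2017
P = 10^4.2017 = 15912.8387 mmHg

15912.8387 mmHg


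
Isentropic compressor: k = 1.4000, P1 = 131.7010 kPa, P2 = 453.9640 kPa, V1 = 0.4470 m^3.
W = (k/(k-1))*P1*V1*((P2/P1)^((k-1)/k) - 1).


(k-1)/k = 0.2857
(P2/P1)^exp = 1.4241
W = 3.5000 * 131.7010 * 0.4470 * (1.4241 - 1) = 87.3920 kJ

87.3920 kJ


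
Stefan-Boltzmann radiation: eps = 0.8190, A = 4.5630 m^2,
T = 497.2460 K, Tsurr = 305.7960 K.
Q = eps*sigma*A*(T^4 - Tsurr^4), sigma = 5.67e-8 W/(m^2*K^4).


T^4 = 6.1134e+10
Tsurr^4 = 8.7443e+09
Q = 0.8190 * 5.67e-8 * 4.5630 * 5.2390e+10 = 11101.0935 W

11101.0935 W


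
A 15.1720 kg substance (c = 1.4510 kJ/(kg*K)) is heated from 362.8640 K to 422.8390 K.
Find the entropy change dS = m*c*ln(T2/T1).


T2/T1 = 1.1653
ln(T2/T1) = 0.1530
dS = 15.1720 * 1.4510 * 0.1530 = 3.3674 kJ/K

3.3674 kJ/K


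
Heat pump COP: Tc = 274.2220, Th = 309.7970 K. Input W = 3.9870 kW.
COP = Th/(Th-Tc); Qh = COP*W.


COP = 309.7970 / 35.5750 = 8.7083
Qh = 8.7083 * 3.9870 = 34.7199 kW

COP = 8.7083, Qh = 34.7199 kW


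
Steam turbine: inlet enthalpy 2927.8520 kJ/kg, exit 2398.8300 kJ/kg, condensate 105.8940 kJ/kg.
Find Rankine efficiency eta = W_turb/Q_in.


W = 529.0220 kJ/kg
Q_in = 2821.9580 kJ/kg
eta = 0.1875 = 18.7466%

eta = 18.7466%


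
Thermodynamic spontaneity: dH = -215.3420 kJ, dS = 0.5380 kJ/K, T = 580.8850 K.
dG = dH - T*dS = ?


T*dS = 580.8850 * 0.5380 = 312.5161 kJ
dG = -215.3420 - 312.5161 = -527.8581 kJ (spontaneous)

dG = -527.8581 kJ, spontaneous


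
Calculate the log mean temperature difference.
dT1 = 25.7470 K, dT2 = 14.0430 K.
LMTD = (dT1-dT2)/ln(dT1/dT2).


dT1/dT2 = 1.8334
ln(dT1/dT2) = 0.6062
LMTD = 11.7040 / 0.6062 = 19.3073 K

19.3073 K


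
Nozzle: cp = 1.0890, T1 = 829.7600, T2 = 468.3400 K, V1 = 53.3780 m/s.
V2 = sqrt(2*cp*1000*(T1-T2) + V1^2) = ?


dT = 361.4200 K
2*cp*1000*dT = 787172.7600
V1^2 = 2849.2109
V2 = sqrt(790021.9709) = 888.8318 m/s

888.8318 m/s


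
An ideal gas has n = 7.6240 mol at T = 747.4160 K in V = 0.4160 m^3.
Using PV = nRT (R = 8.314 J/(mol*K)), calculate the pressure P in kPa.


P = nRT/V = 7.6240 * 8.314 * 747.4160 / 0.4160
= 47375.6627 / 0.4160 = 113883.8047 Pa = 113.8838 kPa

113.8838 kPa


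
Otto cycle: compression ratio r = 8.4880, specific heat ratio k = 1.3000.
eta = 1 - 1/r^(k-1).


r^(k-1) = 1.8995
eta = 1 - 1/1.8995 = 0.4735 = 47.3548%

47.3548%


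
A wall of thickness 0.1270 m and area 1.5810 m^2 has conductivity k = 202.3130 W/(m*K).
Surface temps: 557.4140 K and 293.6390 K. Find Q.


dT = 263.7750 K
Q = 202.3130 * 1.5810 * 263.7750 / 0.1270 = 664332.6094 W

664332.6094 W


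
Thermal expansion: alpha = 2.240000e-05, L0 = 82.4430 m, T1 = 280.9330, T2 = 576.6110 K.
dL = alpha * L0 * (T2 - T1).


dT = 295.6780 K
dL = 2.240000e-05 * 82.4430 * 295.6780 = 0.546035 m
L_final = 82.989035 m

dL = 0.546035 m


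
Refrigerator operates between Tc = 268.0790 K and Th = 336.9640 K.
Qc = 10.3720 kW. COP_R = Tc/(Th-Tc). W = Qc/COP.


COP = 268.0790 / 68.8850 = 3.8917
W = 10.3720 / 3.8917 = 2.6652 kW

COP = 3.8917, W = 2.6652 kW


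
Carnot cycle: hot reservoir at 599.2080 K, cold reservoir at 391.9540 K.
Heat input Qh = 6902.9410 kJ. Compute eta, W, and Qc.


eta = 1 - 391.9540/599.2080 = 0.3459
W = 0.3459 * 6902.9410 = 2387.5885 kJ
Qc = 6902.9410 - 2387.5885 = 4515.3525 kJ

eta = 34.5880%, W = 2387.5885 kJ, Qc = 4515.3525 kJ


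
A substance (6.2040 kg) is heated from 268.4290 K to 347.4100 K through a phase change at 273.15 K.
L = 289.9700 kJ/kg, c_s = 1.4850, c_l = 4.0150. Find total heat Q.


Q1 (sensible, solid) = 6.2040 * 1.4850 * 4.7210 = 43.4943 kJ
Q2 (latent) = 6.2040 * 289.9700 = 1798.9739 kJ
Q3 (sensible, liquid) = 6.2040 * 4.0150 * 74.2600 = 1849.7468 kJ
Q_total = 3692.2150 kJ

3692.2150 kJ


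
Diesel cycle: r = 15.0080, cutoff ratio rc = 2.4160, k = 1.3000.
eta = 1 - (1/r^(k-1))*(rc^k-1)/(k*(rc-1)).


r^(k-1) = 2.2537
rc^k = 3.1479
eta = 0.4823 = 48.2252%

48.2252%


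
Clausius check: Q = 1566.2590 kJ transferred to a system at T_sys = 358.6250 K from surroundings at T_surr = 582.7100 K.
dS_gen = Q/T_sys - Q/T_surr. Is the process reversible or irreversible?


dS_sys = 1566.2590/358.6250 = 4.3674 kJ/K
dS_surr = -1566.2590/582.7100 = -2.6879 kJ/K
dS_gen = 4.3674 - 2.6879 = 1.6795 kJ/K (irreversible)

dS_gen = 1.6795 kJ/K, irreversible


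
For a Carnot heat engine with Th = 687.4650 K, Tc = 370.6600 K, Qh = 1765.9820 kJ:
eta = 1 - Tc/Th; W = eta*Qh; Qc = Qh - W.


eta = 1 - 370.6600/687.4650 = 0.4608
W = 0.4608 * 1765.9820 = 813.8188 kJ
Qc = 1765.9820 - 813.8188 = 952.1632 kJ

eta = 46.0831%, W = 813.8188 kJ, Qc = 952.1632 kJ


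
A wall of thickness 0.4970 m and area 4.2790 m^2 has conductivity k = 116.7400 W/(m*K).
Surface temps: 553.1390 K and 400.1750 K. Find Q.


dT = 152.9640 K
Q = 116.7400 * 4.2790 * 152.9640 / 0.4970 = 153742.8114 W

153742.8114 W


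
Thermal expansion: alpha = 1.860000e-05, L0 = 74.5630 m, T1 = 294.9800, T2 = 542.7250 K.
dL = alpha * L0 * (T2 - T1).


dT = 247.7450 K
dL = 1.860000e-05 * 74.5630 * 247.7450 = 0.343591 m
L_final = 74.906591 m

dL = 0.343591 m


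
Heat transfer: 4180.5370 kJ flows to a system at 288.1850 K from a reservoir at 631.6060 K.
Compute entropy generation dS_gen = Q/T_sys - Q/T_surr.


dS_sys = 4180.5370/288.1850 = 14.5064 kJ/K
dS_surr = -4180.5370/631.6060 = -6.6189 kJ/K
dS_gen = 14.5064 - 6.6189 = 7.8875 kJ/K (irreversible)

dS_gen = 7.8875 kJ/K, irreversible


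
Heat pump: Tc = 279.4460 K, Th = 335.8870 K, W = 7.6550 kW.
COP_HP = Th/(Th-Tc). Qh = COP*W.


COP = 335.8870 / 56.4410 = 5.9511
Qh = 5.9511 * 7.6550 = 45.5558 kW

COP = 5.9511, Qh = 45.5558 kW


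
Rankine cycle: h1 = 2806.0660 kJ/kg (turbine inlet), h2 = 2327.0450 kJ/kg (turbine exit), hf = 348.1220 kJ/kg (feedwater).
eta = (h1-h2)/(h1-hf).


W = 479.0210 kJ/kg
Q_in = 2457.9440 kJ/kg
eta = 0.1949 = 19.4887%

eta = 19.4887%


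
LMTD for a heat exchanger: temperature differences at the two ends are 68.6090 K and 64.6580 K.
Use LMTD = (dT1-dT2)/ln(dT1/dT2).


dT1/dT2 = 1.0611
ln(dT1/dT2) = 0.0593
LMTD = 3.9510 / 0.0593 = 66.6140 K

66.6140 K


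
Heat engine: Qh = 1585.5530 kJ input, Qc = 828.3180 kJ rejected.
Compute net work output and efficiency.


W = 1585.5530 - 828.3180 = 757.2350 kJ
eta = 757.2350 / 1585.5530 = 0.4776 = 47.7584%

W = 757.2350 kJ, eta = 47.7584%


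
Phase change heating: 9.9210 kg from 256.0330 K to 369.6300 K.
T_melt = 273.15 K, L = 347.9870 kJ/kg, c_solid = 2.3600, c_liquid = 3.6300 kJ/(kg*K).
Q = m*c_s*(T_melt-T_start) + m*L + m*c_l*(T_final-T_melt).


Q1 (sensible, solid) = 9.9210 * 2.3600 * 17.1170 = 400.7699 kJ
Q2 (latent) = 9.9210 * 347.9870 = 3452.3790 kJ
Q3 (sensible, liquid) = 9.9210 * 3.6300 * 96.4800 = 3474.5564 kJ
Q_total = 7327.7054 kJ

7327.7054 kJ


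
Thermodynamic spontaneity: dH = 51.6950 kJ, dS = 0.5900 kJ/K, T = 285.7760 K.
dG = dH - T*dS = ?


T*dS = 285.7760 * 0.5900 = 168.6078 kJ
dG = 51.6950 - 168.6078 = -116.9128 kJ (spontaneous)

dG = -116.9128 kJ, spontaneous


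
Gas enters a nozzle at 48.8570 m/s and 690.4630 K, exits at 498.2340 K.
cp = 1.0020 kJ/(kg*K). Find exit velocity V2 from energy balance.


dT = 192.2290 K
2*cp*1000*dT = 385226.9160
V1^2 = 2387.0064
V2 = sqrt(387613.9224) = 622.5865 m/s

622.5865 m/s


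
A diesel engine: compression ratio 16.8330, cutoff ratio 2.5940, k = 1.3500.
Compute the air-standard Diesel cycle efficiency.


r^(k-1) = 2.6863
rc^k = 3.6213
eta = 0.5465 = 54.6548%

54.6548%


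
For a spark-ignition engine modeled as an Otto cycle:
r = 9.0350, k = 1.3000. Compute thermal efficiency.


r^(k-1) = 1.9354
eta = 1 - 1/1.9354 = 0.4833 = 48.3320%

48.3320%


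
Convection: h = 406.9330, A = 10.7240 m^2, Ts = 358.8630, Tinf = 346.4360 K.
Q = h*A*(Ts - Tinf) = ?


dT = 12.4270 K
Q = 406.9330 * 10.7240 * 12.4270 = 54230.8003 W

54230.8003 W


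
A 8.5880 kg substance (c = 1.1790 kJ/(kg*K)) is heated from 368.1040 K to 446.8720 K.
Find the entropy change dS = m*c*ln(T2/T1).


T2/T1 = 1.2140
ln(T2/T1) = 0.1939
dS = 8.5880 * 1.1790 * 0.1939 = 1.9634 kJ/K

1.9634 kJ/K


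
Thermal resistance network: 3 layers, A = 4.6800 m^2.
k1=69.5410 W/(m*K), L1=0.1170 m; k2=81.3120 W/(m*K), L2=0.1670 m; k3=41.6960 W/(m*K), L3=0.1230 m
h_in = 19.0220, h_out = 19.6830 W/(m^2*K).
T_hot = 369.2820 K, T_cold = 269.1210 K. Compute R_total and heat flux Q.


R_conv_in = 1/(19.0220*4.6800) = 0.0112
R_1 = 0.1170/(69.5410*4.6800) = 0.0004
R_2 = 0.1670/(81.3120*4.6800) = 0.0004
R_3 = 0.1230/(41.6960*4.6800) = 0.0006
R_conv_out = 1/(19.6830*4.6800) = 0.0109
R_total = 0.0235 K/W
Q = 100.1610 / 0.0235 = 4258.9881 W

R_total = 0.0235 K/W, Q = 4258.9881 W


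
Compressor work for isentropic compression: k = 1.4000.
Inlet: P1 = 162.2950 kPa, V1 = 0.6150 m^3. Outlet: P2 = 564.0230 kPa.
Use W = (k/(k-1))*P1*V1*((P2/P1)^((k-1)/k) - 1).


(k-1)/k = 0.2857
(P2/P1)^exp = 1.4275
W = 3.5000 * 162.2950 * 0.6150 * (1.4275 - 1) = 149.3347 kJ

149.3347 kJ


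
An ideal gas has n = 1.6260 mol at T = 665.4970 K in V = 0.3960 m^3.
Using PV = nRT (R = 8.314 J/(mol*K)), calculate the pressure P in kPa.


P = nRT/V = 1.6260 * 8.314 * 665.4970 / 0.3960
= 8996.5638 / 0.3960 = 22718.5954 Pa = 22.7186 kPa

22.7186 kPa


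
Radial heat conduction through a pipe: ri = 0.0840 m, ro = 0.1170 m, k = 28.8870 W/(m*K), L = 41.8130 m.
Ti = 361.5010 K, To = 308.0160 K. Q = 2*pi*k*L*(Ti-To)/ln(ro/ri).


dT = 53.4850 K
ln(ro/ri) = 0.3314
Q = 2*pi*28.8870*41.8130*53.4850 / 0.3314 = 1224980.8813 W

1224980.8813 W


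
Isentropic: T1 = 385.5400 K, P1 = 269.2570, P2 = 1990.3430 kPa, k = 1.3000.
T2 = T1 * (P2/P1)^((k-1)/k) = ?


(k-1)/k = 0.2308
(P2/P1)^exp = 1.5867
T2 = 385.5400 * 1.5867 = 611.7201 K

611.7201 K


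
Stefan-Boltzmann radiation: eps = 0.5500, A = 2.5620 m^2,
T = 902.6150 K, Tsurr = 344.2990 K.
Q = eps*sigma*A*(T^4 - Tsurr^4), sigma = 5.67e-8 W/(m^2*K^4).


T^4 = 6.6376e+11
Tsurr^4 = 1.4052e+10
Q = 0.5500 * 5.67e-8 * 2.5620 * 6.4971e+11 = 51908.9294 W

51908.9294 W


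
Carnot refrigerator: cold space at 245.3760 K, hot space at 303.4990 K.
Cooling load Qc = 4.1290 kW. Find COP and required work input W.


COP = 245.3760 / 58.1230 = 4.2217
W = 4.1290 / 4.2217 = 0.9780 kW

COP = 4.2217, W = 0.9780 kW


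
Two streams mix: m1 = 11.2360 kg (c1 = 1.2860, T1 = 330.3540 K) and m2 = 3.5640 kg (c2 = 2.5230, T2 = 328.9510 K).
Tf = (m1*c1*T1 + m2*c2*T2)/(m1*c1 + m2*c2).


num = 7731.3670
den = 23.4415
Tf = 329.8158 K

329.8158 K


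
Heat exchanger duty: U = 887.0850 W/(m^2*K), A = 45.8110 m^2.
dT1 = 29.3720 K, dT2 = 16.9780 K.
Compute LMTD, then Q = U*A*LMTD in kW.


LMTD = 22.6117 K
Q = 887.0850 * 45.8110 * 22.6117 = 918899.7130 W = 918.8997 kW

918.8997 kW


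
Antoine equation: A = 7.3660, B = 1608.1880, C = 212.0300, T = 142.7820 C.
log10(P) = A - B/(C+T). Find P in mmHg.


C+T = 354.8120
B/(C+T) = 4.5325
log10(P) = 7.3660 - 4.5325 = 2.8335
P = 10^2.8335 = 681.5420 mmHg

681.5420 mmHg


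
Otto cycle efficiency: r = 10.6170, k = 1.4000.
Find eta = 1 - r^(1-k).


r^(k-1) = 2.5728
eta = 1 - 1/2.5728 = 0.6113 = 61.1314%

61.1314%


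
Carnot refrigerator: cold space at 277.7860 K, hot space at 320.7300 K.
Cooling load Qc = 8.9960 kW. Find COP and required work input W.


COP = 277.7860 / 42.9440 = 6.4686
W = 8.9960 / 6.4686 = 1.3907 kW

COP = 6.4686, W = 1.3907 kW


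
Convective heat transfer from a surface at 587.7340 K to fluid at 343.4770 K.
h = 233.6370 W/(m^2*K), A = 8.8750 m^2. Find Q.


dT = 244.2570 K
Q = 233.6370 * 8.8750 * 244.2570 = 506473.8203 W

506473.8203 W


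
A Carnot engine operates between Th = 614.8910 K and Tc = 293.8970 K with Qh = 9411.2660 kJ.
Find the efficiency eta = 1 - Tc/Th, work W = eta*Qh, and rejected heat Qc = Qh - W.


eta = 1 - 293.8970/614.8910 = 0.5220
W = 0.5220 * 9411.2660 = 4913.0007 kJ
Qc = 9411.2660 - 4913.0007 = 4498.2653 kJ

eta = 52.2034%, W = 4913.0007 kJ, Qc = 4498.2653 kJ


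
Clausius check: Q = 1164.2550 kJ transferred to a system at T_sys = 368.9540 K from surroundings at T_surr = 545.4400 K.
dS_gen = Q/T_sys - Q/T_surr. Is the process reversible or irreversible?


dS_sys = 1164.2550/368.9540 = 3.1556 kJ/K
dS_surr = -1164.2550/545.4400 = -2.1345 kJ/K
dS_gen = 3.1556 - 2.1345 = 1.0210 kJ/K (irreversible)

dS_gen = 1.0210 kJ/K, irreversible


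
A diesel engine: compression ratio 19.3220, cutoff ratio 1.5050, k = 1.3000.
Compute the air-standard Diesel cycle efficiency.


r^(k-1) = 2.4312
rc^k = 1.7014
eta = 0.5606 = 56.0566%

56.0566%


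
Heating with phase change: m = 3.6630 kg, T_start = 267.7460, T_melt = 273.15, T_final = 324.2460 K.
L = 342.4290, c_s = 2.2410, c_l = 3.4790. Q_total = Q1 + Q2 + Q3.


Q1 (sensible, solid) = 3.6630 * 2.2410 * 5.4040 = 44.3603 kJ
Q2 (latent) = 3.6630 * 342.4290 = 1254.3174 kJ
Q3 (sensible, liquid) = 3.6630 * 3.4790 * 51.0960 = 651.1458 kJ
Q_total = 1949.8235 kJ

1949.8235 kJ


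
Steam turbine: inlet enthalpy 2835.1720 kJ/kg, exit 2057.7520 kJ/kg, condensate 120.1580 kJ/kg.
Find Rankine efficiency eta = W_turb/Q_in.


W = 777.4200 kJ/kg
Q_in = 2715.0140 kJ/kg
eta = 0.2863 = 28.6341%

eta = 28.6341%


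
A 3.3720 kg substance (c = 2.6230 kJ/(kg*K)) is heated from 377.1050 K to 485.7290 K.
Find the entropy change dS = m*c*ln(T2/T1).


T2/T1 = 1.2880
ln(T2/T1) = 0.2531
dS = 3.3720 * 2.6230 * 0.2531 = 2.2388 kJ/K

2.2388 kJ/K


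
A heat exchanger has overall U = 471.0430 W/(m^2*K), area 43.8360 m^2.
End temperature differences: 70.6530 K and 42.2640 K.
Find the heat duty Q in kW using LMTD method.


LMTD = 55.2482 K
Q = 471.0430 * 43.8360 * 55.2482 = 1140799.9867 W = 1140.8000 kW

1140.8000 kW


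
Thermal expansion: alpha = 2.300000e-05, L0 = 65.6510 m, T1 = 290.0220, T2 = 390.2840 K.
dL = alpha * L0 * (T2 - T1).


dT = 100.2620 K
dL = 2.300000e-05 * 65.6510 * 100.2620 = 0.151393 m
L_final = 65.802393 m

dL = 0.151393 m


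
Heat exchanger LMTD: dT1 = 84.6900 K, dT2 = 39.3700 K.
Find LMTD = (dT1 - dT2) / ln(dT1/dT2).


dT1/dT2 = 2.1511
ln(dT1/dT2) = 0.7660
LMTD = 45.3200 / 0.7660 = 59.1650 K

59.1650 K


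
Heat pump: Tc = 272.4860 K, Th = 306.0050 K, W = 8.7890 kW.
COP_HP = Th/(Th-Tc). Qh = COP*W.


COP = 306.0050 / 33.5190 = 9.1293
Qh = 9.1293 * 8.7890 = 80.2374 kW

COP = 9.1293, Qh = 80.2374 kW


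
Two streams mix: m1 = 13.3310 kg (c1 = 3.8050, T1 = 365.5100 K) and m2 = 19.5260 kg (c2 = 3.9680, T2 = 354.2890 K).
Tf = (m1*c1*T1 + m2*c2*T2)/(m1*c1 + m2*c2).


num = 45990.3125
den = 128.2036
Tf = 358.7286 K

358.7286 K


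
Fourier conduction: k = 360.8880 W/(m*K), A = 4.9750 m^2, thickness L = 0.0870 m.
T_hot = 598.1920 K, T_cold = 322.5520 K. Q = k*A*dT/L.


dT = 275.6400 K
Q = 360.8880 * 4.9750 * 275.6400 / 0.0870 = 5688378.8781 W

5688378.8781 W


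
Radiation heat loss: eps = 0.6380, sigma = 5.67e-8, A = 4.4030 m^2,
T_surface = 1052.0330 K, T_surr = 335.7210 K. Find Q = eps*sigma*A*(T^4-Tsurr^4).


T^4 = 1.2249e+12
Tsurr^4 = 1.2703e+10
Q = 0.6380 * 5.67e-8 * 4.4030 * 1.2122e+12 = 193082.3341 W

193082.3341 W


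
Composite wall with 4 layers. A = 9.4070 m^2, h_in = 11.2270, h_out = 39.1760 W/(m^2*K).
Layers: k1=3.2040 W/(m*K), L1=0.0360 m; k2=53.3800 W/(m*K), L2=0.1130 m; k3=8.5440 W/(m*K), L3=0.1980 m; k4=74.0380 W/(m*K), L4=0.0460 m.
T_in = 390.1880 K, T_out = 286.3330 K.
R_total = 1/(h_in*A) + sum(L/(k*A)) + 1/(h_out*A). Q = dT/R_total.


R_conv_in = 1/(11.2270*9.4070) = 0.0095
R_1 = 0.0360/(3.2040*9.4070) = 0.0012
R_2 = 0.1130/(53.3800*9.4070) = 0.0002
R_3 = 0.1980/(8.5440*9.4070) = 0.0025
R_4 = 0.0460/(74.0380*9.4070) = 6.6047e-05
R_conv_out = 1/(39.1760*9.4070) = 0.0027
R_total = 0.0161 K/W
Q = 103.8550 / 0.0161 = 6438.1899 W

R_total = 0.0161 K/W, Q = 6438.1899 W


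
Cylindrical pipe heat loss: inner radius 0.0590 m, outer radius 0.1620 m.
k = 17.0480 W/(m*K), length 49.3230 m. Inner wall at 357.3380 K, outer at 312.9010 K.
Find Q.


dT = 44.4370 K
ln(ro/ri) = 1.0101
Q = 2*pi*17.0480*49.3230*44.4370 / 1.0101 = 232434.6254 W

232434.6254 W


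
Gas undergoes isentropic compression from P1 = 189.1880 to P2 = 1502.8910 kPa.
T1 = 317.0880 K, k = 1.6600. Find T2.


(k-1)/k = 0.3976
(P2/P1)^exp = 2.2795
T2 = 317.0880 * 2.2795 = 722.8108 K

722.8108 K


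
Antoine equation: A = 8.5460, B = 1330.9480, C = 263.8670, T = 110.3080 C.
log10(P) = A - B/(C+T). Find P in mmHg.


C+T = 374.1750
B/(C+T) = 3.5570
log10(P) = 8.5460 - 3.5570 = 4.9890
P = 10^4.9890 = 97494.4490 mmHg

97494.4490 mmHg


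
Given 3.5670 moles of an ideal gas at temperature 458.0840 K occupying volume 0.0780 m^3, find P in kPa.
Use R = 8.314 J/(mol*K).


P = nRT/V = 3.5670 * 8.314 * 458.0840 / 0.0780
= 13584.9565 / 0.0780 = 174166.1091 Pa = 174.1661 kPa

174.1661 kPa


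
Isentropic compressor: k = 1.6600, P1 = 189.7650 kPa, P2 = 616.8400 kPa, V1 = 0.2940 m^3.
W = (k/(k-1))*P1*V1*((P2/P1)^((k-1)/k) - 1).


(k-1)/k = 0.3976
(P2/P1)^exp = 1.5979
W = 2.5152 * 189.7650 * 0.2940 * (1.5979 - 1) = 83.8985 kJ

83.8985 kJ


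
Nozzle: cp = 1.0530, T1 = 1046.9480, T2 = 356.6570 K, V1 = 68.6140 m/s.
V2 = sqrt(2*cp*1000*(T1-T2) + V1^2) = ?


dT = 690.2910 K
2*cp*1000*dT = 1453752.8460
V1^2 = 4707.8810
V2 = sqrt(1458460.7270) = 1207.6675 m/s

1207.6675 m/s


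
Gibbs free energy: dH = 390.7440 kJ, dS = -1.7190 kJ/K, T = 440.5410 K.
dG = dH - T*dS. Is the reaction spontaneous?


T*dS = 440.5410 * -1.7190 = -757.2900 kJ
dG = 390.7440 + 757.2900 = 1148.0340 kJ (non-spontaneous)

dG = 1148.0340 kJ, non-spontaneous


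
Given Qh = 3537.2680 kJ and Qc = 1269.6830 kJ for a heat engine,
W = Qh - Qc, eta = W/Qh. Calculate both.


W = 3537.2680 - 1269.6830 = 2267.5850 kJ
eta = 2267.5850 / 3537.2680 = 0.6411 = 64.1055%

W = 2267.5850 kJ, eta = 64.1055%


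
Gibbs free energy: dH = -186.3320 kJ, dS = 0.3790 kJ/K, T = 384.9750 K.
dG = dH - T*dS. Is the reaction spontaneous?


T*dS = 384.9750 * 0.3790 = 145.9055 kJ
dG = -186.3320 - 145.9055 = -332.2375 kJ (spontaneous)

dG = -332.2375 kJ, spontaneous


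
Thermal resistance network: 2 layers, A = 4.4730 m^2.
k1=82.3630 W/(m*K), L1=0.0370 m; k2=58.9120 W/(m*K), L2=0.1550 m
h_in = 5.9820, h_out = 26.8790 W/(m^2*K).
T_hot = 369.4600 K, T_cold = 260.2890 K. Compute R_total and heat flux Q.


R_conv_in = 1/(5.9820*4.4730) = 0.0374
R_1 = 0.0370/(82.3630*4.4730) = 0.0001
R_2 = 0.1550/(58.9120*4.4730) = 0.0006
R_conv_out = 1/(26.8790*4.4730) = 0.0083
R_total = 0.0464 K/W
Q = 109.1710 / 0.0464 = 2353.9006 W

R_total = 0.0464 K/W, Q = 2353.9006 W
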